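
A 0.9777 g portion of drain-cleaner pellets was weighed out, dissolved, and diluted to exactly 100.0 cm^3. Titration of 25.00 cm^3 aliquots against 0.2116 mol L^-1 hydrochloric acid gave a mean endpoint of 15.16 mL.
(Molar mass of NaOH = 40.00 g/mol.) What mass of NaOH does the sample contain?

0.5133 g

NaOH + HCl → NaCl + H2O
n(HCl) per titration = 0.01516 × 0.2116 = 3.208 × 10^-3 mol
n(NaOH) in each aliquot = 3.208 × 10^-3 mol (1:1 ratio)
n(NaOH) in the whole flask = 3.208 × 10^-3 × 100.0/25.00 = 0.01283 mol
mass of NaOH = 0.01283 × 40.00 = 0.5133 g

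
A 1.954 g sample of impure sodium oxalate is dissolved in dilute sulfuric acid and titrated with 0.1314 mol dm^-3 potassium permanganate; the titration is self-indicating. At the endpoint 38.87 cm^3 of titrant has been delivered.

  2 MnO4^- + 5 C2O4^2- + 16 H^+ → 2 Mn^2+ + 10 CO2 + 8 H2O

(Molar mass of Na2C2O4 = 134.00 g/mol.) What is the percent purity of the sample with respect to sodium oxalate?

n(KMnO4) = 0.03887 L × 0.1314 mol/L = 5.108 × 10^-3 mol
From the 5:2 ratio, n(Na2C2O4) = 5/2 × 5.108 × 10^-3 = 0.01277 mol
mass of Na2C2O4 = 0.01277 × 134.00 g/mol = 1.711 g
% Na2C2O4 = 1.711 / 1.954 × 100 = 87.56 %

87.56 %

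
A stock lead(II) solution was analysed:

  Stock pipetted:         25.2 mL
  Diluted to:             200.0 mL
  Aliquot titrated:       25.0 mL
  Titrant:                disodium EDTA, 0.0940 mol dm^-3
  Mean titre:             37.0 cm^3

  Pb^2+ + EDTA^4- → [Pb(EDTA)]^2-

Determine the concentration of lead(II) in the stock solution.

n(EDTA) = 0.0370 × 0.0940 = 3.48 × 10^-3 mol
n(Pb2+) in the aliquot = 3.48 × 10^-3 mol (1:1 ratio)
[Pb2+]_dilute = 3.48 × 10^-3 / 0.0250 = 0.139 mol/L
Dilution factor = 200.0 / 25.2 = 7.937
[Pb2+]_stock = 0.139 × 7.937 = 1.10 mol/L

1.10 mol/L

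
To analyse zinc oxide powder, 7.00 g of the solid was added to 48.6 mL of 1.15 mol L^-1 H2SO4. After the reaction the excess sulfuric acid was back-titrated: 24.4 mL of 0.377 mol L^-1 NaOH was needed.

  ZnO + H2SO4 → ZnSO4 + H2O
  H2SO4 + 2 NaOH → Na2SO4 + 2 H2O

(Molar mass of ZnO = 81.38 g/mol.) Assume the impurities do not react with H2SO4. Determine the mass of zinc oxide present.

n(H2SO4) added = 0.0486 × 1.15 = 0.0559 mol
n(NaOH) used in back-titration = 0.0244 × 0.377 = 9.20 × 10^-3 mol
From the 1:2 ratio, n(H2SO4) left over = 1/2 × 9.20 × 10^-3 = 4.60 × 10^-3 mol
n(H2SO4) consumed by analyte = 0.0559 − 4.60 × 10^-3 = 0.0513 mol
n(ZnO) = 0.0513 mol (1:1 ratio)
mass of ZnO = 0.0513 × 81.38 = 4.17 g

4.17 g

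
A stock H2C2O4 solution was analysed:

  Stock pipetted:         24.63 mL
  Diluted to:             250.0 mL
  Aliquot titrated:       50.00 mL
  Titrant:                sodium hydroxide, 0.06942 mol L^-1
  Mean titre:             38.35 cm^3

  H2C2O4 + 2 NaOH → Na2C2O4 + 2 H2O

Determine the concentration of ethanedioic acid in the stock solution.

0.2702 mol/L

n(NaOH) = 0.03835 × 0.06942 = 2.662 × 10^-3 mol
From the 1:2 ratio, n(H2C2O4) in the aliquot = 1/2 × 2.662 × 10^-3 = 1.331 × 10^-3 mol
[H2C2O4]_dilute = 1.331 × 10^-3 / 0.05000 = 0.02662 mol/L
Dilution factor = 250.0 / 24.63 = 10.15
[H2C2O4]_stock = 0.02662 × 10.15 = 0.2702 mol/L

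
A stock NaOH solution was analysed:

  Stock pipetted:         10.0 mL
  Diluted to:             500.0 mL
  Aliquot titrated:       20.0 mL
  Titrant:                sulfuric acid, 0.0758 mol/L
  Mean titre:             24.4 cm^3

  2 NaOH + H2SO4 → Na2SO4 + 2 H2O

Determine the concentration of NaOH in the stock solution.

9.25 mol/L

n(H2SO4) = 0.0244 × 0.0758 = 1.85 × 10^-3 mol
From the 2:1 ratio, n(NaOH) in the aliquot = 2/1 × 1.85 × 10^-3 = 3.70 × 10^-3 mol
[NaOH]_dilute = 3.70 × 10^-3 / 0.0200 = 0.185 mol/L
Dilution factor = 500.0 / 10.0 = 50.00
[NaOH]_stock = 0.185 × 50.00 = 9.25 mol/L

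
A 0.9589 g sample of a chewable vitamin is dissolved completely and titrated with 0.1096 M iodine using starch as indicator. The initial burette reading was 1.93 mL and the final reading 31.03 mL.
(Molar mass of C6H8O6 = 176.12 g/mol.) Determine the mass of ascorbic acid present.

0.5617 g

C6H8O6 + I2 → C6H6O6 + 2 HI
n(I2) = 0.02910 L × 0.1096 mol/L = 3.189 × 10^-3 mol
n(C6H8O6) = 3.189 × 10^-3 mol (1:1 ratio)
mass of C6H8O6 = 3.189 × 10^-3 × 176.12 g/mol = 0.5617 g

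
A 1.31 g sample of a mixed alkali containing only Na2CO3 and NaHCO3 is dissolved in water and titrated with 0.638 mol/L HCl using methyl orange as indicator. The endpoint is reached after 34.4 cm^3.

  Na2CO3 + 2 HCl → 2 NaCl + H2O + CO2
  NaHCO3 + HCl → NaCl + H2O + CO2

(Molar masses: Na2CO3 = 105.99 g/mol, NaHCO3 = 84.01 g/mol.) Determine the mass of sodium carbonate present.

n(HCl) = 0.0344 × 0.638 = 0.0219 mol
Let x = n(Na2CO3), y = n(NaHCO3).
Titrant: 2x + 1y = 0.0219;  mass: 105.99x + 84.01y = 1.31
Solving, x = 8.61 × 10^-3 mol, y = 4.74 × 10^-3 mol
mass of Na2CO3 = 8.61 × 10^-3 × 105.99 = 0.912 g

0.912 g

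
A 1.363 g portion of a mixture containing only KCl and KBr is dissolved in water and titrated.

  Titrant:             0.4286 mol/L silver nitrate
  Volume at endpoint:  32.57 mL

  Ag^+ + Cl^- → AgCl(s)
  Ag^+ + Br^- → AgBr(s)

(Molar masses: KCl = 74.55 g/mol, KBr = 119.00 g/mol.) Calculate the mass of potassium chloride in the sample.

n(AgNO3) = 0.03257 × 0.4286 = 0.01396 mol
Let x = n(KCl), y = n(KBr).
Titrant: 1x + 1y = 0.01396;  mass: 74.55x + 119.00y = 1.363
Solving, x = 6.708 × 10^-3 mol, y = 7.251 × 10^-3 mol
mass of KCl = 6.708 × 10^-3 × 74.55 = 0.5001 g

0.5001 g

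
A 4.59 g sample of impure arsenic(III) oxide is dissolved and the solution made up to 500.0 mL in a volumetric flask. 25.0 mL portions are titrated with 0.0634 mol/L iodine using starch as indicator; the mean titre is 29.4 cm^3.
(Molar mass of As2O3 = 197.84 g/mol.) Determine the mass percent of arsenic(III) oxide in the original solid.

As2O3 + 2 I2 + 2 H2O → As2O5 + 4 HI
n(I2) per titration = 0.0294 × 0.0634 = 1.86 × 10^-3 mol
From the 1:2 ratio, n(As2O3) in each aliquot = 1/2 × 1.86 × 10^-3 = 9.32 × 10^-4 mol
n(As2O3) in the whole flask = 9.32 × 10^-4 × 500.0/25.0 = 0.0186 mol
mass of As2O3 = 0.0186 × 197.84 = 3.69 g
% As2O3 = 3.69 / 4.59 × 100 = 80.3 %

80.3 %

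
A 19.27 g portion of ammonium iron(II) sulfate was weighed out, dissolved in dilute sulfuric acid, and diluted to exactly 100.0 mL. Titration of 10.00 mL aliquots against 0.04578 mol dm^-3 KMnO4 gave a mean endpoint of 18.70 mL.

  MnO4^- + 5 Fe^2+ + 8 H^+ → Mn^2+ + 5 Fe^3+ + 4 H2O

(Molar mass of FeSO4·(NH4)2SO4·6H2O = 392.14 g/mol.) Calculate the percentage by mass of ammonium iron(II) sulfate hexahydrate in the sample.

87.11 %

n(KMnO4) per titration = 0.01870 × 0.04578 = 8.561 × 10^-4 mol
From the 5:1 ratio, n(FeSO4·(NH4)2SO4·6H2O) in each aliquot = 5/1 × 8.561 × 10^-4 = 4.280 × 10^-3 mol
n(FeSO4·(NH4)2SO4·6H2O) in the whole flask = 4.280 × 10^-3 × 100.0/10.00 = 0.04280 mol
mass of FeSO4·(NH4)2SO4·6H2O = 0.04280 × 392.14 = 16.79 g
% FeSO4·(NH4)2SO4·6H2O = 16.79 / 19.27 × 100 = 87.11 %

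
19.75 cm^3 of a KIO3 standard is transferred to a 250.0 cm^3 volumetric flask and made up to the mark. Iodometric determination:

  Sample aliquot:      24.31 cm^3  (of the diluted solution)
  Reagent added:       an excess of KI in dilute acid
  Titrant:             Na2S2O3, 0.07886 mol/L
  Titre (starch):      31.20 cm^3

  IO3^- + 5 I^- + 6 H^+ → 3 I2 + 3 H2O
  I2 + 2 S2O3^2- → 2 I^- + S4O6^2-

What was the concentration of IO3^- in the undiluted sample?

0.2135 mol/L

n(S2O3^2-) = 0.03120 × 0.07886 = 2.460 × 10^-3 mol
n(I2) = n(S2O3^2-)/2 = 1.230 × 10^-3 mol
From the 1:3 ratio, n(IO3^-) in the aliquot = 1/3 × 1.230 × 10^-3 = 4.101 × 10^-4 mol
[IO3^-]_dilute = 4.101 × 10^-4 / 0.02431 = 0.01687 mol/L
[IO3^-]_original = 0.01687 × 250.0/19.75 = 0.2135 mol/L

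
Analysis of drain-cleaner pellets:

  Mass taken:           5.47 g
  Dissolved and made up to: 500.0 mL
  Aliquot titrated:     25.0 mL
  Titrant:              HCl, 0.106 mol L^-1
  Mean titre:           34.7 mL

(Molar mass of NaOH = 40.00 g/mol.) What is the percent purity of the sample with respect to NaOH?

NaOH + HCl → NaCl + H2O
n(HCl) per titration = 0.0347 × 0.106 = 3.68 × 10^-3 mol
n(NaOH) in each aliquot = 3.68 × 10^-3 mol (1:1 ratio)
n(NaOH) in the whole flask = 3.68 × 10^-3 × 500.0/25.0 = 0.0736 mol
mass of NaOH = 0.0736 × 40.00 = 2.94 g
% NaOH = 2.94 / 5.47 × 100 = 53.8 %

53.8 %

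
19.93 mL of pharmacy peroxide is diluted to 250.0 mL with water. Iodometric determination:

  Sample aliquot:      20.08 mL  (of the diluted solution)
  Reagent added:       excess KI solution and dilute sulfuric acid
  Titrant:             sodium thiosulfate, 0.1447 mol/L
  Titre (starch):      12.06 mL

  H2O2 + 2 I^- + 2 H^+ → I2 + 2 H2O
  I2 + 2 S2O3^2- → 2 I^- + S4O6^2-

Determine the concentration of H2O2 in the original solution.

0.5451 mol/L

n(S2O3^2-) = 0.01206 × 0.1447 = 1.745 × 10^-3 mol
n(I2) = n(S2O3^2-)/2 = 8.725 × 10^-4 mol
n(H2O2) in the aliquot = 8.725 × 10^-4 mol (1:1 ratio)
[H2O2]_dilute = 8.725 × 10^-4 / 0.02008 = 0.04345 mol/L
[H2O2]_original = 0.04345 × 250.0/19.93 = 0.5451 mol/L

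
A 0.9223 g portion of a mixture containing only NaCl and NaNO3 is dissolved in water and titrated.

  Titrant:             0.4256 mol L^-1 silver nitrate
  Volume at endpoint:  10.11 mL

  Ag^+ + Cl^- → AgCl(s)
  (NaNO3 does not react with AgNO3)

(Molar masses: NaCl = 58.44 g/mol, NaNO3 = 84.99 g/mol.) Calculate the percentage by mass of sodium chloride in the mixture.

n(AgNO3) = 0.01011 × 0.4256 = 4.303 × 10^-3 mol
Let x = n(NaCl), y = n(NaNO3).
Titrant: 1x = 4.303 × 10^-3;  mass: 58.44x + 84.99y = 0.9223
Solving, x = 4.303 × 10^-3 mol, y = 7.893 × 10^-3 mol
mass of NaCl = 4.303 × 10^-3 × 58.44 = 0.2515 g
% NaCl = 0.2515 / 0.9223 × 100 = 27.26 %

27.26 %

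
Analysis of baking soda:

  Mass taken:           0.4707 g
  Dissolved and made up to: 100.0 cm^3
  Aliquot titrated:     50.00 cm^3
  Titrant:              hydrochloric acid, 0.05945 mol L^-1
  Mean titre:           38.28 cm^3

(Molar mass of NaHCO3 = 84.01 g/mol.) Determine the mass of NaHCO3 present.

NaHCO3 + HCl → NaCl + H2O + CO2
n(HCl) per titration = 0.03828 × 0.05945 = 2.276 × 10^-3 mol
n(NaHCO3) in each aliquot = 2.276 × 10^-3 mol (1:1 ratio)
n(NaHCO3) in the whole flask = 2.276 × 10^-3 × 100.0/50.00 = 4.551 × 10^-3 mol
mass of NaHCO3 = 4.551 × 10^-3 × 84.01 = 0.3824 g

0.3824 g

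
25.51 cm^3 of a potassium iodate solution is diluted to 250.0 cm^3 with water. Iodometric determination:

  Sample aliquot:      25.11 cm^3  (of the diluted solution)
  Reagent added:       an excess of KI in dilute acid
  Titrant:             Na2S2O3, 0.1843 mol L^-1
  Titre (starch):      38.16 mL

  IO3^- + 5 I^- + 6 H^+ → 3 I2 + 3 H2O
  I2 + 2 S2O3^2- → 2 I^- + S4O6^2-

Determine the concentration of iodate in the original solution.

n(S2O3^2-) = 0.03816 × 0.1843 = 7.033 × 10^-3 mol
n(I2) = n(S2O3^2-)/2 = 3.516 × 10^-3 mol
From the 1:3 ratio, n(IO3^-) in the aliquot = 1/3 × 3.516 × 10^-3 = 1.172 × 10^-3 mol
[IO3^-]_dilute = 1.172 × 10^-3 / 0.02511 = 0.04668 mol/L
[IO3^-]_original = 0.04668 × 250.0/25.51 = 0.4575 mol/L

0.4575 mol/L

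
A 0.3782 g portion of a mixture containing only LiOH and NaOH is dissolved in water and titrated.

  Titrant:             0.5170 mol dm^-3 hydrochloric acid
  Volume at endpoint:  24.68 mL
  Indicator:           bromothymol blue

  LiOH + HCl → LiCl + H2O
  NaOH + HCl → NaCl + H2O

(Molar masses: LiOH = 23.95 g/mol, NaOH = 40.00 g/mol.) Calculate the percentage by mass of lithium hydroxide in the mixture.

n(HCl) = 0.02468 × 0.5170 = 0.01276 mol
Let x = n(LiOH), y = n(NaOH).
Titrant: 1x + 1y = 0.01276;  mass: 23.95x + 40.00y = 0.3782
Solving, x = 8.236 × 10^-3 mol, y = 4.524 × 10^-3 mol
mass of LiOH = 8.236 × 10^-3 × 23.95 = 0.1972 g
% LiOH = 0.1972 / 0.3782 × 100 = 52.15 %

52.15 %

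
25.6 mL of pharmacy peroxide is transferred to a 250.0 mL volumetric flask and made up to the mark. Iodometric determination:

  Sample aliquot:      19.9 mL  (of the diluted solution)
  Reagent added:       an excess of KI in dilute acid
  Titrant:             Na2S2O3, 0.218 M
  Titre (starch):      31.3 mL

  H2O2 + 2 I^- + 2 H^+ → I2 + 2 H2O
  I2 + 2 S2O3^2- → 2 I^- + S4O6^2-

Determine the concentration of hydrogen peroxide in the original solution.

n(S2O3^2-) = 0.0313 × 0.218 = 6.82 × 10^-3 mol
n(I2) = n(S2O3^2-)/2 = 3.41 × 10^-3 mol
n(H2O2) in the aliquot = 3.41 × 10^-3 mol (1:1 ratio)
[H2O2]_dilute = 3.41 × 10^-3 / 0.0199 = 0.171 mol/L
[H2O2]_original = 0.171 × 250.0/25.6 = 1.67 mol/L

1.67 M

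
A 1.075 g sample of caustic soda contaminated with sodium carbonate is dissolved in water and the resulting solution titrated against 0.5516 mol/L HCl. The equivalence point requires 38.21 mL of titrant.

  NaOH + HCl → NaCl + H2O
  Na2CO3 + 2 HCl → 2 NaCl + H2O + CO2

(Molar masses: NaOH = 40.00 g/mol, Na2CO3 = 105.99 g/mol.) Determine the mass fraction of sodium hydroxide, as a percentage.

12.01 %

n(HCl) = 0.03821 × 0.5516 = 0.02108 mol
Let x = n(NaOH), y = n(Na2CO3).
Titrant: 1x + 2y = 0.02108;  mass: 40.00x + 105.99y = 1.075
Solving, x = 3.229 × 10^-3 mol, y = 8.924 × 10^-3 mol
mass of NaOH = 3.229 × 10^-3 × 40.00 = 0.1291 g
% NaOH = 0.1291 / 1.075 × 100 = 12.01 %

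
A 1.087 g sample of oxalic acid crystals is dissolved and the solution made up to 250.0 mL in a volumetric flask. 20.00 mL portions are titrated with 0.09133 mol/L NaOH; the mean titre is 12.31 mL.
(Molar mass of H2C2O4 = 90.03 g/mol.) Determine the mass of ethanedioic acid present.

H2C2O4 + 2 NaOH → Na2C2O4 + 2 H2O
n(NaOH) per titration = 0.01231 × 0.09133 = 1.124 × 10^-3 mol
From the 1:2 ratio, n(H2C2O4) in each aliquot = 1/2 × 1.124 × 10^-3 = 5.621 × 10^-4 mol
n(H2C2O4) in the whole flask = 5.621 × 10^-4 × 250.0/20.00 = 7.027 × 10^-3 mol
mass of H2C2O4 = 7.027 × 10^-3 × 90.03 = 0.6326 g

0.6326 g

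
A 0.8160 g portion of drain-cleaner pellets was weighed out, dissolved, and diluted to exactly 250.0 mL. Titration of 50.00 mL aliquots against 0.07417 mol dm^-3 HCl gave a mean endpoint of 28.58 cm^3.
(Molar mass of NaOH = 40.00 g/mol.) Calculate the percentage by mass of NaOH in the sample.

NaOH + HCl → NaCl + H2O
n(HCl) per titration = 0.02858 × 0.07417 = 2.120 × 10^-3 mol
n(NaOH) in each aliquot = 2.120 × 10^-3 mol (1:1 ratio)
n(NaOH) in the whole flask = 2.120 × 10^-3 × 250.0/50.00 = 0.01060 mol
mass of NaOH = 0.01060 × 40.00 = 0.4240 g
% NaOH = 0.4240 / 0.8160 × 100 = 51.96 %

51.96 %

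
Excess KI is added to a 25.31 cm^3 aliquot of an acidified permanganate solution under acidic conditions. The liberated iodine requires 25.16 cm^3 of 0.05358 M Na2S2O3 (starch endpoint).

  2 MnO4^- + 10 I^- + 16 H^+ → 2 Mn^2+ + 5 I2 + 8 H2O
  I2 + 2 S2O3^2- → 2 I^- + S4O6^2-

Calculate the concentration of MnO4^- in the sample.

n(S2O3^2-) = 0.02516 × 0.05358 = 1.348 × 10^-3 mol
n(I2) = n(S2O3^2-)/2 = 6.740 × 10^-4 mol
From the 2:5 ratio, n(MnO4^-) in the aliquot = 2/5 × 6.740 × 10^-4 = 2.696 × 10^-4 mol
[MnO4^-] = 2.696 × 10^-4 / 0.02531 = 0.01065 mol/L

0.01065 M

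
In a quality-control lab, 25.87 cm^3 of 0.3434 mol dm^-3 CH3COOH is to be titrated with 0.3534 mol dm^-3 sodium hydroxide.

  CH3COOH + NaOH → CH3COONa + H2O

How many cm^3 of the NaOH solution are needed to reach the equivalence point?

25.14 mL

n(CH3COOH) = 0.02587 L × 0.3434 mol/L = 8.884 × 10^-3 mol
n(NaOH) = 8.884 × 10^-3 mol (1:1 stoichiometry)
V(NaOH) = 8.884 × 10^-3 mol / 0.3534 mol/L = 0.02514 L = 25.14 mL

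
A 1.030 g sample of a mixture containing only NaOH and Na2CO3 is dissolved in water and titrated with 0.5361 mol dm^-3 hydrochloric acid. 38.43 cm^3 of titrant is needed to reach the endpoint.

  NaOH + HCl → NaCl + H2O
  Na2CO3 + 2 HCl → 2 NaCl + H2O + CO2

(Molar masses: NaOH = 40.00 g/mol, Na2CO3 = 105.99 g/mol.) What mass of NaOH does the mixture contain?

n(HCl) = 0.03843 × 0.5361 = 0.02060 mol
Let x = n(NaOH), y = n(Na2CO3).
Titrant: 1x + 2y = 0.02060;  mass: 40.00x + 105.99y = 1.030
Solving, x = 4.757 × 10^-3 mol, y = 7.923 × 10^-3 mol
mass of NaOH = 4.757 × 10^-3 × 40.00 = 0.1903 g

0.1903 g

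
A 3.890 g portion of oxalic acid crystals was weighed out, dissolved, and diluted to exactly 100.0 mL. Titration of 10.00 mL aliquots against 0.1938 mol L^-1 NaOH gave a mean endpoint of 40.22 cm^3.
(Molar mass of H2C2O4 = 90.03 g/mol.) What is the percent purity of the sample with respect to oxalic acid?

H2C2O4 + 2 NaOH → Na2C2O4 + 2 H2O
n(NaOH) per titration = 0.04022 × 0.1938 = 7.795 × 10^-3 mol
From the 1:2 ratio, n(H2C2O4) in each aliquot = 1/2 × 7.795 × 10^-3 = 3.897 × 10^-3 mol
n(H2C2O4) in the whole flask = 3.897 × 10^-3 × 100.0/10.00 = 0.03897 mol
mass of H2C2O4 = 0.03897 × 90.03 = 3.509 g
% H2C2O4 = 3.509 / 3.890 × 100 = 90.20 %

90.20 %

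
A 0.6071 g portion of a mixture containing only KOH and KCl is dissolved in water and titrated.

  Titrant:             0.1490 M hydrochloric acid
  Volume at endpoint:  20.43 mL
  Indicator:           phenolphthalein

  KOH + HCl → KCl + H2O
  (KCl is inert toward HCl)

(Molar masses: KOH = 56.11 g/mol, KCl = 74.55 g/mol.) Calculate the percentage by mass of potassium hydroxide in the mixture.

28.13 %

n(HCl) = 0.02043 × 0.1490 = 3.044 × 10^-3 mol
Let x = n(KOH), y = n(KCl).
Titrant: 1x = 3.044 × 10^-3;  mass: 56.11x + 74.55y = 0.6071
Solving, x = 3.044 × 10^-3 mol, y = 5.852 × 10^-3 mol
mass of KOH = 3.044 × 10^-3 × 56.11 = 0.1708 g
% KOH = 0.1708 / 0.6071 × 100 = 28.13 %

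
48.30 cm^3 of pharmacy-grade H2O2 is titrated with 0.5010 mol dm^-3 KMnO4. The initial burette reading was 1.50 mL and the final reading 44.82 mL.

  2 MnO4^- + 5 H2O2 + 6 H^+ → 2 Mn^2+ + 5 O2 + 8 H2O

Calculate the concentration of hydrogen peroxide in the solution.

1.123 mol/L

n(KMnO4) = 0.04332 L × 0.5010 mol/L = 0.02170 mol
From the 5:2 mole ratio, n(H2O2) = 5/2 × 0.02170 = 0.05426 mol
[H2O2] = 0.05426 mol / 0.04830 L = 1.123 mol/L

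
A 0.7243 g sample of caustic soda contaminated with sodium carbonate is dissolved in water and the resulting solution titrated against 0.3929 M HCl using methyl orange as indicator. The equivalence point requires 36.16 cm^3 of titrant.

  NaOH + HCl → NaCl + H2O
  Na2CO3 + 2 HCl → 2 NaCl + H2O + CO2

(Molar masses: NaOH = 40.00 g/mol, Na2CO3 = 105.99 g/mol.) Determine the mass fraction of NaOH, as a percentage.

n(HCl) = 0.03616 × 0.3929 = 0.01421 mol
Let x = n(NaOH), y = n(Na2CO3).
Titrant: 1x + 2y = 0.01421;  mass: 40.00x + 105.99y = 0.7243
Solving, x = 2.202 × 10^-3 mol, y = 6.003 × 10^-3 mol
mass of NaOH = 2.202 × 10^-3 × 40.00 = 0.08808 g
% NaOH = 0.08808 / 0.7243 × 100 = 12.16 %

12.16 %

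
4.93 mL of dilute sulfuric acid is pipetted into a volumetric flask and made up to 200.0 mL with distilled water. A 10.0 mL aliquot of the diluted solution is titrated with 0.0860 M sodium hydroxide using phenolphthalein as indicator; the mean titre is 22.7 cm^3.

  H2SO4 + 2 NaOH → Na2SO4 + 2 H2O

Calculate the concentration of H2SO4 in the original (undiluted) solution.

n(NaOH) = 0.0227 × 0.0860 = 1.95 × 10^-3 mol
From the 1:2 ratio, n(H2SO4) in the aliquot = 1/2 × 1.95 × 10^-3 = 9.76 × 10^-4 mol
[H2SO4]_dilute = 9.76 × 10^-4 / 0.0100 = 0.0976 mol/L
Dilution factor = 200.0 / 4.93 = 40.57
[H2SO4]_stock = 0.0976 × 40.57 = 3.96 mol/L

3.96 M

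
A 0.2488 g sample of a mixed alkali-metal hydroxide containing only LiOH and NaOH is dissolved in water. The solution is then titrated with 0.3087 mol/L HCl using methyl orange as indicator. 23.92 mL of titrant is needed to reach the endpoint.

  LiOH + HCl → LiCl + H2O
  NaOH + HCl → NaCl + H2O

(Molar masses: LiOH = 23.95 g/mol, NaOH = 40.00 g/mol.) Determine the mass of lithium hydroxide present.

n(HCl) = 0.02392 × 0.3087 = 7.384 × 10^-3 mol
Let x = n(LiOH), y = n(NaOH).
Titrant: 1x + 1y = 7.384 × 10^-3;  mass: 23.95x + 40.00y = 0.2488
Solving, x = 2.901 × 10^-3 mol, y = 4.483 × 10^-3 mol
mass of LiOH = 2.901 × 10^-3 × 23.95 = 0.06948 g

0.06948 g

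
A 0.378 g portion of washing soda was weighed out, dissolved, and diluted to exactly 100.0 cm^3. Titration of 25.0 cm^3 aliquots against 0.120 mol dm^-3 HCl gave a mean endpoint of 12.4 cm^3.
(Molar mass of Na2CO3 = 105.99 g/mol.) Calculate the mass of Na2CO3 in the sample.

Na2CO3 + 2 HCl → 2 NaCl + H2O + CO2
n(HCl) per titration = 0.0124 × 0.120 = 1.49 × 10^-3 mol
From the 1:2 ratio, n(Na2CO3) in each aliquot = 1/2 × 1.49 × 10^-3 = 7.44 × 10^-4 mol
n(Na2CO3) in the whole flask = 7.44 × 10^-4 × 100.0/25.0 = 2.98 × 10^-3 mol
mass of Na2CO3 = 2.98 × 10^-3 × 105.99 = 0.315 g

0.315 g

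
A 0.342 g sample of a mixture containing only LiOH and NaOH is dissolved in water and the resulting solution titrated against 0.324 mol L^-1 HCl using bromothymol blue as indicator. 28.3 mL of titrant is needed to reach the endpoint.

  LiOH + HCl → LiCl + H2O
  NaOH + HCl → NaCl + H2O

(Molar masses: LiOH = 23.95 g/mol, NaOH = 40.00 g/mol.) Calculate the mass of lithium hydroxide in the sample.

0.0370 g

n(HCl) = 0.0283 × 0.324 = 9.17 × 10^-3 mol
Let x = n(LiOH), y = n(NaOH).
Titrant: 1x + 1y = 9.17 × 10^-3;  mass: 23.95x + 40.00y = 0.342
Solving, x = 1.54 × 10^-3 mol, y = 7.63 × 10^-3 mol
mass of LiOH = 1.54 × 10^-3 × 23.95 = 0.0370 g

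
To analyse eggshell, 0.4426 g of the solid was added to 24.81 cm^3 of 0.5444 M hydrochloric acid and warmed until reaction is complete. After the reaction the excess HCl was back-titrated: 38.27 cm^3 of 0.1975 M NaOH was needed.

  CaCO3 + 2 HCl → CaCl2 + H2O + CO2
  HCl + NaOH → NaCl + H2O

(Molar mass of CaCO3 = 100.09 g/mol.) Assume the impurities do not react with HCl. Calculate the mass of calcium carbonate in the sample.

0.2977 g

n(HCl) added = 0.02481 × 0.5444 = 0.01351 mol
n(NaOH) used in back-titration = 0.03827 × 0.1975 = 7.558 × 10^-3 mol
n(HCl) left over = 7.558 × 10^-3 mol (1:1 ratio)
n(HCl) consumed by analyte = 0.01351 − 7.558 × 10^-3 = 5.948 × 10^-3 mol
From the 1:2 ratio, n(CaCO3) = 1/2 × 5.948 × 10^-3 = 2.974 × 10^-3 mol
mass of CaCO3 = 2.974 × 10^-3 × 100.09 = 0.2977 g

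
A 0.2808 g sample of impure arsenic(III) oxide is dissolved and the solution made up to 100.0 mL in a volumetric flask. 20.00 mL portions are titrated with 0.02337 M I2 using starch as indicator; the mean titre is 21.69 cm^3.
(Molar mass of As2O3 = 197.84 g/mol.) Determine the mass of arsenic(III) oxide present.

As2O3 + 2 I2 + 2 H2O → As2O5 + 4 HI
n(I2) per titration = 0.02169 × 0.02337 = 5.069 × 10^-4 mol
From the 1:2 ratio, n(As2O3) in each aliquot = 1/2 × 5.069 × 10^-4 = 2.534 × 10^-4 mol
n(As2O3) in the whole flask = 2.534 × 10^-4 × 100.0/20.00 = 1.267 × 10^-3 mol
mass of As2O3 = 1.267 × 10^-3 × 197.84 = 0.2507 g

0.2507 g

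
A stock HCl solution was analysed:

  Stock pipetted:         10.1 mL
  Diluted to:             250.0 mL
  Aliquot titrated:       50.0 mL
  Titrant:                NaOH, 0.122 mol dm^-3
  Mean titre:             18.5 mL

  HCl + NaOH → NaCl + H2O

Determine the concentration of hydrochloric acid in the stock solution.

n(NaOH) = 0.0185 × 0.122 = 2.26 × 10^-3 mol
n(HCl) in the aliquot = 2.26 × 10^-3 mol (1:1 ratio)
[HCl]_dilute = 2.26 × 10^-3 / 0.0500 = 0.0451 mol/L
Dilution factor = 250.0 / 10.1 = 24.75
[HCl]_stock = 0.0451 × 24.75 = 1.12 mol/L

1.12 mol/L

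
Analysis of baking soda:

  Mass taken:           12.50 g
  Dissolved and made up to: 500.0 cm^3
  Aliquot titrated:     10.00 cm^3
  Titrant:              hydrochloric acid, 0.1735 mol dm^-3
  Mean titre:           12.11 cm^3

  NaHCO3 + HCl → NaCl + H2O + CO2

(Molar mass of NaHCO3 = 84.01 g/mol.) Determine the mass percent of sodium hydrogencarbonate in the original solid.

n(HCl) per titration = 0.01211 × 0.1735 = 2.101 × 10^-3 mol
n(NaHCO3) in each aliquot = 2.101 × 10^-3 mol (1:1 ratio)
n(NaHCO3) in the whole flask = 2.101 × 10^-3 × 500.0/10.00 = 0.1051 mol
mass of NaHCO3 = 0.1051 × 84.01 = 8.826 g
% NaHCO3 = 8.826 / 12.50 × 100 = 70.60 %

70.60 %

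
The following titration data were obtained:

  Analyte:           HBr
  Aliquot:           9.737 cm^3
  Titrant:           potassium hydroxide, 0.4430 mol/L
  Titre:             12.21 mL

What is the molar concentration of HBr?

0.5555 mol/L

HBr + KOH → KBr + H2O
n(KOH) = 0.01221 L × 0.4430 mol/L = 5.409 × 10^-3 mol
n(HBr) = 5.409 × 10^-3 mol (1:1 mole ratio)
[HBr] = 5.409 × 10^-3 mol / 0.009737 L = 0.5555 mol/L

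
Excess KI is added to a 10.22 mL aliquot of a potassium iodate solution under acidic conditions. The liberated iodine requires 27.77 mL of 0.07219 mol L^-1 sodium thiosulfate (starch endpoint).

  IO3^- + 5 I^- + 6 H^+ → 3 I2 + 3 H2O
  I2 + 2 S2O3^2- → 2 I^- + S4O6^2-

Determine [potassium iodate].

n(S2O3^2-) = 0.02777 × 0.07219 = 2.005 × 10^-3 mol
n(I2) = n(S2O3^2-)/2 = 1.002 × 10^-3 mol
From the 1:3 ratio, n(IO3^-) in the aliquot = 1/3 × 1.002 × 10^-3 = 3.341 × 10^-4 mol
[IO3^-] = 3.341 × 10^-4 / 0.01022 = 0.03269 mol/L

0.03269 mol/L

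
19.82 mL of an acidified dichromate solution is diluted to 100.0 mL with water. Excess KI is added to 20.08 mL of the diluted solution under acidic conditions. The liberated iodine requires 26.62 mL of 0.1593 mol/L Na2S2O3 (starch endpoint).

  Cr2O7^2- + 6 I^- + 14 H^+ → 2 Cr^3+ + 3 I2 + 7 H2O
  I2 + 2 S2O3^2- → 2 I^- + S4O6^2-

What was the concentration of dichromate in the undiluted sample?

n(S2O3^2-) = 0.02662 × 0.1593 = 4.241 × 10^-3 mol
n(I2) = n(S2O3^2-)/2 = 2.120 × 10^-3 mol
From the 1:3 ratio, n(Cr2O7^2-) in the aliquot = 1/3 × 2.120 × 10^-3 = 7.068 × 10^-4 mol
[Cr2O7^2-]_dilute = 7.068 × 10^-4 / 0.02008 = 0.03520 mol/L
[Cr2O7^2-]_original = 0.03520 × 100.0/19.82 = 0.1776 mol/L

0.1776 mol/L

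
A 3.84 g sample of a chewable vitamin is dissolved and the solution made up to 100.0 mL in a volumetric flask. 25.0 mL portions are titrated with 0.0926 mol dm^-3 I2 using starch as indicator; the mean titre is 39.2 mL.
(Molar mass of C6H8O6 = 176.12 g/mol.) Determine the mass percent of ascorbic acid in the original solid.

C6H8O6 + I2 → C6H6O6 + 2 HI
n(I2) per titration = 0.0392 × 0.0926 = 3.63 × 10^-3 mol
n(C6H8O6) in each aliquot = 3.63 × 10^-3 mol (1:1 ratio)
n(C6H8O6) in the whole flask = 3.63 × 10^-3 × 100.0/25.0 = 0.0145 mol
mass of C6H8O6 = 0.0145 × 176.12 = 2.56 g
% C6H8O6 = 2.56 / 3.84 × 100 = 66.6 %

66.6 %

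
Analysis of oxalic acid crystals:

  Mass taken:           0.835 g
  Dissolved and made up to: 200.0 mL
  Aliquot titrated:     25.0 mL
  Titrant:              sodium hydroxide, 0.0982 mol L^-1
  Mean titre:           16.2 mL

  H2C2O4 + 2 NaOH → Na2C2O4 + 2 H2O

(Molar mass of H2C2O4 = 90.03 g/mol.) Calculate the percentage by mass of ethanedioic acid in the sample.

n(NaOH) per titration = 0.0162 × 0.0982 = 1.59 × 10^-3 mol
From the 1:2 ratio, n(H2C2O4) in each aliquot = 1/2 × 1.59 × 10^-3 = 7.95 × 10^-4 mol
n(H2C2O4) in the whole flask = 7.95 × 10^-4 × 200.0/25.0 = 6.36 × 10^-3 mol
mass of H2C2O4 = 6.36 × 10^-3 × 90.03 = 0.573 g
% H2C2O4 = 0.573 / 0.835 × 100 = 68.6 %

68.6 %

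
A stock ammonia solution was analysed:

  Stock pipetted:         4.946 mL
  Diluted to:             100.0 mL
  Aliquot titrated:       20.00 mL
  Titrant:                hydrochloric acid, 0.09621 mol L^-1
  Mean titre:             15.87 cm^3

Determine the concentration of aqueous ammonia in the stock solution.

1.544 mol/L

NH3 + HCl → NH4Cl
n(HCl) = 0.01587 × 0.09621 = 1.527 × 10^-3 mol
n(NH3) in the aliquot = 1.527 × 10^-3 mol (1:1 ratio)
[NH3]_dilute = 1.527 × 10^-3 / 0.02000 = 0.07634 mol/L
Dilution factor = 100.0 / 4.946 = 20.22
[NH3]_stock = 0.07634 × 20.22 = 1.544 mol/L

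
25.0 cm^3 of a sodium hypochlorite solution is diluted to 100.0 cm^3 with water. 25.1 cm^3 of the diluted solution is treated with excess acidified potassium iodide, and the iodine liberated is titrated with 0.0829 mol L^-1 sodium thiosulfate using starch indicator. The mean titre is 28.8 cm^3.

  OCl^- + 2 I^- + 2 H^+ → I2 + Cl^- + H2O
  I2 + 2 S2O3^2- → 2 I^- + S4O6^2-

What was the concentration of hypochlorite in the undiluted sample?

0.190 mol/L

n(S2O3^2-) = 0.0288 × 0.0829 = 2.39 × 10^-3 mol
n(I2) = n(S2O3^2-)/2 = 1.19 × 10^-3 mol
n(OCl^-) in the aliquot = 1.19 × 10^-3 mol (1:1 ratio)
[OCl^-]_dilute = 1.19 × 10^-3 / 0.0251 = 0.0476 mol/L
[OCl^-]_original = 0.0476 × 100.0/25.0 = 0.190 mol/L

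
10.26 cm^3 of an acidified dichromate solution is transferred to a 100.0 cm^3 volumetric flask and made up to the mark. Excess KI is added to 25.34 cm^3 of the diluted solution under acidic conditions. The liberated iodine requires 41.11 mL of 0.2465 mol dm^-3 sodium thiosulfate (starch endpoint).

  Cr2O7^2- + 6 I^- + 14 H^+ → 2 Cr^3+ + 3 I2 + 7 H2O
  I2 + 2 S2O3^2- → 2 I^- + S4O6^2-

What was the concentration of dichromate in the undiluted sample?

0.6496 mol/L

n(S2O3^2-) = 0.04111 × 0.2465 = 0.01013 mol
n(I2) = n(S2O3^2-)/2 = 5.067 × 10^-3 mol
From the 1:3 ratio, n(Cr2O7^2-) in the aliquot = 1/3 × 5.067 × 10^-3 = 1.689 × 10^-3 mol
[Cr2O7^2-]_dilute = 1.689 × 10^-3 / 0.02534 = 0.06665 mol/L
[Cr2O7^2-]_original = 0.06665 × 100.0/10.26 = 0.6496 mol/L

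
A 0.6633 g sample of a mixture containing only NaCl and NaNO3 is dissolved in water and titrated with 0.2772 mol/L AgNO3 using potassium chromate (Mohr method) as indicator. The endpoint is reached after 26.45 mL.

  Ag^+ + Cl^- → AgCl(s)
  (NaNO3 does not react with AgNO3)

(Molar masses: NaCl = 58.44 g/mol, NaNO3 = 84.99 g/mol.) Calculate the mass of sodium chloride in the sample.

n(AgNO3) = 0.02645 × 0.2772 = 7.332 × 10^-3 mol
Let x = n(NaCl), y = n(NaNO3).
Titrant: 1x = 7.332 × 10^-3;  mass: 58.44x + 84.99y = 0.6633
Solving, x = 7.332 × 10^-3 mol, y = 2.763 × 10^-3 mol
mass of NaCl = 7.332 × 10^-3 × 58.44 = 0.4285 g

0.4285 g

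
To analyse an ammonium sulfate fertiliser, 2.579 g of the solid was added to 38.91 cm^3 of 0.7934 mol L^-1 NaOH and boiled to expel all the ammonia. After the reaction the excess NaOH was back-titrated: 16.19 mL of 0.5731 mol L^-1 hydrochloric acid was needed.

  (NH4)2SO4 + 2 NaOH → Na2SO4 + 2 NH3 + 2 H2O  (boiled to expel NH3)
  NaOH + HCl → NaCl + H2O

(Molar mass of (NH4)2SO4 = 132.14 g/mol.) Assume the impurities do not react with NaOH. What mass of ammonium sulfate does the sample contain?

n(NaOH) added = 0.03891 × 0.7934 = 0.03087 mol
n(HCl) used in back-titration = 0.01619 × 0.5731 = 9.278 × 10^-3 mol
n(NaOH) left over = 9.278 × 10^-3 mol (1:1 ratio)
n(NaOH) consumed by analyte = 0.03087 − 9.278 × 10^-3 = 0.02159 mol
From the 1:2 ratio, n((NH4)2SO4) = 1/2 × 0.02159 = 0.01080 mol
mass of (NH4)2SO4 = 0.01080 × 132.14 = 1.427 g

1.427 g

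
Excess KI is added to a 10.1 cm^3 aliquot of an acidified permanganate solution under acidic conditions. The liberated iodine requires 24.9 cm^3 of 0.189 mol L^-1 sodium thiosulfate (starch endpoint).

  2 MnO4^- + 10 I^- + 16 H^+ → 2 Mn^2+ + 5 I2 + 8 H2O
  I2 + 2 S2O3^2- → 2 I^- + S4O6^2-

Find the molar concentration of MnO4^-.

0.0932 mol/L

n(S2O3^2-) = 0.0249 × 0.189 = 4.71 × 10^-3 mol
n(I2) = n(S2O3^2-)/2 = 2.35 × 10^-3 mol
From the 2:5 ratio, n(MnO4^-) in the aliquot = 2/5 × 2.35 × 10^-3 = 9.41 × 10^-4 mol
[MnO4^-] = 9.41 × 10^-4 / 0.0101 = 0.0932 mol/L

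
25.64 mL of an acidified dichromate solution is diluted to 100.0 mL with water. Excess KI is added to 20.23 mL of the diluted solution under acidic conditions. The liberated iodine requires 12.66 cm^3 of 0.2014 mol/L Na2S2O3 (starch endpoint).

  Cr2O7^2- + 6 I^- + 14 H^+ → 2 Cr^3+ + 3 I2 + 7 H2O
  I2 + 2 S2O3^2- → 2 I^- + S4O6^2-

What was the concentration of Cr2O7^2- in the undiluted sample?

n(S2O3^2-) = 0.01266 × 0.2014 = 2.550 × 10^-3 mol
n(I2) = n(S2O3^2-)/2 = 1.275 × 10^-3 mol
From the 1:3 ratio, n(Cr2O7^2-) in the aliquot = 1/3 × 1.275 × 10^-3 = 4.250 × 10^-4 mol
[Cr2O7^2-]_dilute = 4.250 × 10^-4 / 0.02023 = 0.02101 mol/L
[Cr2O7^2-]_original = 0.02101 × 100.0/25.64 = 0.08193 mol/L

0.08193 mol/L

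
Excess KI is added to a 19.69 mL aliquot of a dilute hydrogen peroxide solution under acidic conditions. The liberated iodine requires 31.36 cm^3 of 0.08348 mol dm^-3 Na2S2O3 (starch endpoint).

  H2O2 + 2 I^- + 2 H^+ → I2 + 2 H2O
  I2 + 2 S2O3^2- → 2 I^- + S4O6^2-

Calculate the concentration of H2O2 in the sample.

0.06648 mol/L

n(S2O3^2-) = 0.03136 × 0.08348 = 2.618 × 10^-3 mol
n(I2) = n(S2O3^2-)/2 = 1.309 × 10^-3 mol
n(H2O2) in the aliquot = 1.309 × 10^-3 mol (1:1 ratio)
[H2O2] = 1.309 × 10^-3 / 0.01969 = 0.06648 mol/L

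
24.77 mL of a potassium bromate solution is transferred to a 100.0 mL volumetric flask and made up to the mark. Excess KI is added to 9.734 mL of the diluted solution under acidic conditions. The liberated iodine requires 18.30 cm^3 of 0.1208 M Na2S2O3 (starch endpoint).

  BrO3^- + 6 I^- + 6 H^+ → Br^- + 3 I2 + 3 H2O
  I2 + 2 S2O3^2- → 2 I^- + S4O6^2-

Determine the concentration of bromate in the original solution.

n(S2O3^2-) = 0.01830 × 0.1208 = 2.211 × 10^-3 mol
n(I2) = n(S2O3^2-)/2 = 1.105 × 10^-3 mol
From the 1:3 ratio, n(BrO3^-) in the aliquot = 1/3 × 1.105 × 10^-3 = 3.684 × 10^-4 mol
[BrO3^-]_dilute = 3.684 × 10^-4 / 0.009734 = 0.03785 mol/L
[BrO3^-]_original = 0.03785 × 100.0/24.77 = 0.1528 mol/L

0.1528 M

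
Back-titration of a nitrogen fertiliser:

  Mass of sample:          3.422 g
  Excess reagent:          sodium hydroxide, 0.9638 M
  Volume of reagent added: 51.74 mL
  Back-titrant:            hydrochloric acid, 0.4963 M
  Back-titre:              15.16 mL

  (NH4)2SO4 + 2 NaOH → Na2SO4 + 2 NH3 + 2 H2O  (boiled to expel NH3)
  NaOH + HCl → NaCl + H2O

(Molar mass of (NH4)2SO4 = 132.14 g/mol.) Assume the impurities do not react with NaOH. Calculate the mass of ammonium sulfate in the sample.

n(NaOH) added = 0.05174 × 0.9638 = 0.04987 mol
n(HCl) used in back-titration = 0.01516 × 0.4963 = 7.524 × 10^-3 mol
n(NaOH) left over = 7.524 × 10^-3 mol (1:1 ratio)
n(NaOH) consumed by analyte = 0.04987 − 7.524 × 10^-3 = 0.04234 mol
From the 1:2 ratio, n((NH4)2SO4) = 1/2 × 0.04234 = 0.02117 mol
mass of (NH4)2SO4 = 0.02117 × 132.14 = 2.798 g

2.798 g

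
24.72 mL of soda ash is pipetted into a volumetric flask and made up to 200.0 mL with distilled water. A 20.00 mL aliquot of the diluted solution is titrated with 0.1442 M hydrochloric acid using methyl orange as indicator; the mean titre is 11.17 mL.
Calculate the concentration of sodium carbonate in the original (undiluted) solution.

0.3258 M

Na2CO3 + 2 HCl → 2 NaCl + H2O + CO2
n(HCl) = 0.01117 × 0.1442 = 1.611 × 10^-3 mol
From the 1:2 ratio, n(Na2CO3) in the aliquot = 1/2 × 1.611 × 10^-3 = 8.054 × 10^-4 mol
[Na2CO3]_dilute = 8.054 × 10^-4 / 0.02000 = 0.04027 mol/L
Dilution factor = 200.0 / 24.72 = 8.091
[Na2CO3]_stock = 0.04027 × 8.091 = 0.3258 mol/L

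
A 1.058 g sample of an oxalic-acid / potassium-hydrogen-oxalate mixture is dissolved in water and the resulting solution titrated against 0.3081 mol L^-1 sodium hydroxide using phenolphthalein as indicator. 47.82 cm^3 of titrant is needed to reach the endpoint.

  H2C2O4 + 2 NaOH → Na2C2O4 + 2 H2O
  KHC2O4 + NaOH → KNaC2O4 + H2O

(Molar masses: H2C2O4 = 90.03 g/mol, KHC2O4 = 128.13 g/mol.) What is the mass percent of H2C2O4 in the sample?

n(NaOH) = 0.04782 × 0.3081 = 0.01473 mol
Let x = n(H2C2O4), y = n(KHC2O4).
Titrant: 2x + 1y = 0.01473;  mass: 90.03x + 128.13y = 1.058
Solving, x = 4.992 × 10^-3 mol, y = 4.750 × 10^-3 mol
mass of H2C2O4 = 4.992 × 10^-3 × 90.03 = 0.4494 g
% H2C2O4 = 0.4494 / 1.058 × 100 = 42.48 %

42.48 %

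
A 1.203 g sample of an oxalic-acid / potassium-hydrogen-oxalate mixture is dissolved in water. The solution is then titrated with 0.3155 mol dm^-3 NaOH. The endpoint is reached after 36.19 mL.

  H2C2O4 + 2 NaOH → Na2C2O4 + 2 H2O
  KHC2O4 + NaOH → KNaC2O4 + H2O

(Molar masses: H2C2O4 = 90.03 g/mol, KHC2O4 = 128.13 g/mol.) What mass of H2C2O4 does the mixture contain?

0.1408 g

n(NaOH) = 0.03619 × 0.3155 = 0.01142 mol
Let x = n(H2C2O4), y = n(KHC2O4).
Titrant: 2x + 1y = 0.01142;  mass: 90.03x + 128.13y = 1.203
Solving, x = 1.564 × 10^-3 mol, y = 8.290 × 10^-3 mol
mass of H2C2O4 = 1.564 × 10^-3 × 90.03 = 0.1408 g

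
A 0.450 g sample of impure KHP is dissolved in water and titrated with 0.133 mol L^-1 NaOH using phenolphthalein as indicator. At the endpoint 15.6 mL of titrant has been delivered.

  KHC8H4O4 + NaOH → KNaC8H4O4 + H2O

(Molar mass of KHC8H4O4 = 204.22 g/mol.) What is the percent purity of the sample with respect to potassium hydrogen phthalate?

94.2 %

n(NaOH) = 0.0156 L × 0.133 mol/L = 2.07 × 10^-3 mol
n(KHC8H4O4) = 2.07 × 10^-3 mol (1:1 ratio)
mass of KHC8H4O4 = 2.07 × 10^-3 × 204.22 g/mol = 0.424 g
% KHC8H4O4 = 0.424 / 0.450 × 100 = 94.2 %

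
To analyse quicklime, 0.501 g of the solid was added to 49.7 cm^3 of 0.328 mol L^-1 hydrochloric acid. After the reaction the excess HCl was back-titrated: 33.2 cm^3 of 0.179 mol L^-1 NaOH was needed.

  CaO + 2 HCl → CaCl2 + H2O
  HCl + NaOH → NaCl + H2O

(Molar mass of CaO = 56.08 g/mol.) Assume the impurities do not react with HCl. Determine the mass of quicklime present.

0.290 g

n(HCl) added = 0.0497 × 0.328 = 0.0163 mol
n(NaOH) used in back-titration = 0.0332 × 0.179 = 5.94 × 10^-3 mol
n(HCl) left over = 5.94 × 10^-3 mol (1:1 ratio)
n(HCl) consumed by analyte = 0.0163 − 5.94 × 10^-3 = 0.0104 mol
From the 1:2 ratio, n(CaO) = 1/2 × 0.0104 = 5.18 × 10^-3 mol
mass of CaO = 5.18 × 10^-3 × 56.08 = 0.290 g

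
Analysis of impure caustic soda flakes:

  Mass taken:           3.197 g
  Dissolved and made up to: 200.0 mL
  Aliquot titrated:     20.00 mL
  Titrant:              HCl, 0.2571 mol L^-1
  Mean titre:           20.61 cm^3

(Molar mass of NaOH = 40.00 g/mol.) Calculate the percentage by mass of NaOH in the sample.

66.30 %

NaOH + HCl → NaCl + H2O
n(HCl) per titration = 0.02061 × 0.2571 = 5.299 × 10^-3 mol
n(NaOH) in each aliquot = 5.299 × 10^-3 mol (1:1 ratio)
n(NaOH) in the whole flask = 5.299 × 10^-3 × 200.0/20.00 = 0.05299 mol
mass of NaOH = 0.05299 × 40.00 = 2.120 g
% NaOH = 2.120 / 3.197 × 100 = 66.30 %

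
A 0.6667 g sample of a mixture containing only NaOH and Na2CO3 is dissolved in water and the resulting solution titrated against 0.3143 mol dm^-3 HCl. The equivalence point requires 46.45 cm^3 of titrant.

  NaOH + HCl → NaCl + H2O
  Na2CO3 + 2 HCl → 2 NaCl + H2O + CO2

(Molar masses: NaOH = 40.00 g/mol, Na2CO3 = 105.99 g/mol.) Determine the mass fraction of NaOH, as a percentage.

n(HCl) = 0.04645 × 0.3143 = 0.01460 mol
Let x = n(NaOH), y = n(Na2CO3).
Titrant: 1x + 2y = 0.01460;  mass: 40.00x + 105.99y = 0.6667
Solving, x = 8.233 × 10^-3 mol, y = 3.183 × 10^-3 mol
mass of NaOH = 8.233 × 10^-3 × 40.00 = 0.3293 g
% NaOH = 0.3293 / 0.6667 × 100 = 49.39 %

49.39 %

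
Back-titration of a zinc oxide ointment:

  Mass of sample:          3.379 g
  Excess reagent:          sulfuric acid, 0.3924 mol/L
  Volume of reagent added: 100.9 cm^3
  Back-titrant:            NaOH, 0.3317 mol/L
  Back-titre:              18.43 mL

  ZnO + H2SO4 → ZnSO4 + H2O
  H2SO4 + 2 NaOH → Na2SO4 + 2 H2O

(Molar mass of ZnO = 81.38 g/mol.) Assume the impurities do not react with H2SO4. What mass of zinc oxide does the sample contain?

2.973 g

n(H2SO4) added = 0.1009 × 0.3924 = 0.03959 mol
n(NaOH) used in back-titration = 0.01843 × 0.3317 = 6.113 × 10^-3 mol
From the 1:2 ratio, n(H2SO4) left over = 1/2 × 6.113 × 10^-3 = 3.057 × 10^-3 mol
n(H2SO4) consumed by analyte = 0.03959 − 3.057 × 10^-3 = 0.03654 mol
n(ZnO) = 0.03654 mol (1:1 ratio)
mass of ZnO = 0.03654 × 81.38 = 2.973 g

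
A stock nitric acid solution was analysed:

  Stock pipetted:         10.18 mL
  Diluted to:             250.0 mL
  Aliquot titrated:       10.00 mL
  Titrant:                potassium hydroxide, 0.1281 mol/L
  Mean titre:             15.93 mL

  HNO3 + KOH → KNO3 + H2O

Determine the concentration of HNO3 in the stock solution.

5.011 mol/L

n(KOH) = 0.01593 × 0.1281 = 2.041 × 10^-3 mol
n(HNO3) in the aliquot = 2.041 × 10^-3 mol (1:1 ratio)
[HNO3]_dilute = 2.041 × 10^-3 / 0.01000 = 0.2041 mol/L
Dilution factor = 250.0 / 10.18 = 24.56
[HNO3]_stock = 0.2041 × 24.56 = 5.011 mol/L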